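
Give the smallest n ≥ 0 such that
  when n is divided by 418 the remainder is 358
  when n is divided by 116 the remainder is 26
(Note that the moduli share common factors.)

17078

Combine the congruences pairwise.
gcd(418, 116) = 2 and 2 | (26 − 358), so the pair is consistent; merging gives n ≡ 17078 (mod 24244), where 24244 = lcm(418, 116).
The solution is unique modulo lcm(418, 116) = 24244.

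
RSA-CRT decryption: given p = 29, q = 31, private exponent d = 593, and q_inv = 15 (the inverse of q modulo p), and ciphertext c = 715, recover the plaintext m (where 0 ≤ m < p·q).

d_p = d mod (p−1) = 593 mod 28 = 5; d_q = d mod (q−1) = 23.
m₁ = c^(d_p) mod p: c ≡ 19 (mod 29), and 19^5 mod 29 = 21.
m₂ = c^(d_q) mod q: c ≡ 2 (mod 31), and 2^23 mod 31 = 8.
h = q_inv·(m₁ − m₂) mod p = 15·(21 − 8) mod 29 = 21.
m = m₂ + h·q = 8 + 21·31 = 659.

659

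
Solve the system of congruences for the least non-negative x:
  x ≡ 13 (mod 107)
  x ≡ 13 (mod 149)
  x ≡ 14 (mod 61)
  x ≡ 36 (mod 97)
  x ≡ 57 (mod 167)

10114637788

From x ≡ 13 (mod 107) write x = 13 + 107t. Substituting into x ≡ 13 (mod 149) gives 107t ≡ 0 (mod 149), and since 107⁻¹ ≡ 39 (mod 149), t ≡ 0. Hence x ≡ 13 + 107·0 = 13 (mod 15943).
From x ≡ 13 (mod 15943) write x = 13 + 15943t. Substituting into x ≡ 14 (mod 61) gives 15943t ≡ 1 (mod 61), and since 22⁻¹ ≡ 25 (mod 61), t ≡ 25. Hence x ≡ 13 + 15943·25 = 398588 (mod 972523).
From x ≡ 398588 (mod 972523) write x = 398588 + 972523t. Substituting into x ≡ 36 (mod 97) gives 972523t ≡ 21 (mod 97), and since 1⁻¹ ≡ 1 (mod 97), t ≡ 21. Hence x ≡ 398588 + 972523·21 = 20821571 (mod 94334731).
From x ≡ 20821571 (mod 94334731) write x = 20821571 + 94334731t. Substituting into x ≡ 57 (mod 167) gives 94334731t ≡ 46 (mod 167), and since 105⁻¹ ≡ 35 (mod 167), t ≡ 107. Hence x ≡ 20821571 + 94334731·107 = 10114637788 (mod 15753900077).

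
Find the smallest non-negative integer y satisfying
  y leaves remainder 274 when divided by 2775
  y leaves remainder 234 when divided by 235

Combine the congruences pairwise.
gcd(2775, 235) = 5 and 5 | (234 − 274), so the pair is consistent; merging gives y ≡ 75199 (mod 130425), where 130425 = lcm(2775, 235).
The solution is unique modulo lcm(2775, 235) = 130425.

75199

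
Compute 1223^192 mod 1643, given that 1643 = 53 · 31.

Mod 53: 1223 ≡ 4; by Fermat, exponent reduces to 192 mod 52 = 36; 4^36 ≡ 24 (mod 53).
Mod 31: 1223 ≡ 14; by Fermat, exponent reduces to 192 mod 30 = 12; 14^12 ≡ 2 (mod 31).
Combine by CRT: x ≡ 24 (mod 53), x ≡ 2 (mod 31) ⇒ x ≡ 1614 (mod 1643).

1614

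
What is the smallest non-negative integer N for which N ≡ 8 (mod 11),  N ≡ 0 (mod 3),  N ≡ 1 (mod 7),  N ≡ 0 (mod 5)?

Combine the congruences pairwise.
From N ≡ 8 (mod 11) write N = 8 + 11t. Substituting into N ≡ 0 (mod 3) gives 11t ≡ 1 (mod 3), and since 2⁻¹ ≡ 2 (mod 3), t ≡ 2. Hence N ≡ 8 + 11·2 = 30 (mod 33).
From N ≡ 30 (mod 33) write N = 30 + 33t. Substituting into N ≡ 1 (mod 7) gives 33t ≡ 6 (mod 7), and since 5⁻¹ ≡ 3 (mod 7), t ≡ 4. Hence N ≡ 30 + 33·4 = 162 (mod 231).
From N ≡ 162 (mod 231) write N = 162 + 231t. Substituting into N ≡ 0 (mod 5) gives 231t ≡ 3 (mod 5), and since 1⁻¹ ≡ 1 (mod 5), t ≡ 3. Hence N ≡ 162 + 231·3 = 855 (mod 1155).

855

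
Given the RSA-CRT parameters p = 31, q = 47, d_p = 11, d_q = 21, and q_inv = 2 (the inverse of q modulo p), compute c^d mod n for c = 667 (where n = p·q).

m₁ = c^(d_p) mod p: c ≡ 16 (mod 31), and 16^11 mod 31 = 16.
m₂ = c^(d_q) mod q: c ≡ 9 (mod 47), and 9^21 mod 47 = 18.
h = q_inv·(m₁ − m₂) mod p = 2·(16 − 18) mod 31 = 27.
m = m₂ + h·q = 18 + 27·47 = 1287.

1287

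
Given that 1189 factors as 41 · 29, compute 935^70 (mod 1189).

Mod 41: 935 ≡ 33; by Fermat, exponent reduces to 70 mod 40 = 30; 33^30 ≡ 40 (mod 41).
Mod 29: 935 ≡ 7; by Fermat, exponent reduces to 70 mod 28 = 14; 7^14 ≡ 1 (mod 29).
Combine by CRT: x ≡ 40 (mod 41), x ≡ 1 (mod 29) ⇒ x ≡ 204 (mod 1189).

204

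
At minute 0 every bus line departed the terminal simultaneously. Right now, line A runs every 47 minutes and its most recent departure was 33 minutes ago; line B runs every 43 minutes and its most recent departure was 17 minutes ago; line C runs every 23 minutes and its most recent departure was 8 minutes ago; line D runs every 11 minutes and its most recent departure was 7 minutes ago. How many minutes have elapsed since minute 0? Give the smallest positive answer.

The moduli are pairwise coprime; N = 47·43·23·11 = 511313.
N/47 = 10879; 10879 ≡ 22 (mod 47); 22·15 ≡ 1, so inverse 15.
N/43 = 11891; 11891 ≡ 23 (mod 43); 23·15 ≡ 1, so inverse 15.
N/23 = 22231; 22231 ≡ 13 (mod 23); 13·16 ≡ 1, so inverse 16.
N/11 = 46483; 46483 ≡ 8 (mod 11); 8·7 ≡ 1, so inverse 7.
t ≡ 33·10879·15 + 17·11891·15 + 8·22231·16 + 7·46483·7 = 13540545.
13540545 mod 511313 = 246407.

246407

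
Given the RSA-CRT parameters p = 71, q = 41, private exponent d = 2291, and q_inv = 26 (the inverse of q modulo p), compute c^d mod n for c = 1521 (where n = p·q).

d_p = d mod (p−1) = 2291 mod 70 = 51; d_q = d mod (q−1) = 11.
m₁ = c^(d_p) mod p: c ≡ 30 (mod 71), and 30^51 mod 71 = 48.
m₂ = c^(d_q) mod q: c ≡ 4 (mod 41), and 4^11 mod 41 = 4.
h = q_inv·(m₁ − m₂) mod p = 26·(48 − 4) mod 71 = 8.
m = m₂ + h·q = 4 + 8·41 = 332.

332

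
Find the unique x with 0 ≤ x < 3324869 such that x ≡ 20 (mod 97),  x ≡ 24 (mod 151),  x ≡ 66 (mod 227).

The moduli are pairwise coprime; N = 97·151·227 = 3324869.
N/97 = 34277; 34277 ≡ 36 (mod 97); 36·62 ≡ 1, so inverse 62.
N/151 = 22019; 22019 ≡ 124 (mod 151); 124·123 ≡ 1, so inverse 123.
N/227 = 14647; 14647 ≡ 119 (mod 227); 119·124 ≡ 1, so inverse 124.
x ≡ 20·34277·62 + 24·22019·123 + 66·14647·124 = 227374616.
227374616 mod 3324869 = 1283524.

1283524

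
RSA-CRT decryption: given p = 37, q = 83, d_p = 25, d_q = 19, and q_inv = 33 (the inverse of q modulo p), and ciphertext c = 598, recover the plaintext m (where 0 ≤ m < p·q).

1930

m₁ = c^(d_p) mod p: c ≡ 6 (mod 37), and 6^25 mod 37 = 6.
m₂ = c^(d_q) mod q: c ≡ 17 (mod 83), and 17^19 mod 83 = 21.
h = q_inv·(m₁ − m₂) mod p = 33·(6 − 21) mod 37 = 23.
m = m₂ + h·q = 21 + 23·83 = 1930.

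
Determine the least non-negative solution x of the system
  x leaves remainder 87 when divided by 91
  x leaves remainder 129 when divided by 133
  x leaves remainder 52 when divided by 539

gcd(91, 133) = 7 and 7 | (129 − 87), so the pair is consistent; merging gives x ≡ 1725 (mod 1729), where 1729 = lcm(91, 133).
gcd(1729, 539) = 7 and 7 | (52 − 1725), so the pair is consistent; merging gives x ≡ 67427 (mod 133133), where 133133 = lcm(1729, 539).
The solution is unique modulo lcm(91, 133, 539) = 133133.

67427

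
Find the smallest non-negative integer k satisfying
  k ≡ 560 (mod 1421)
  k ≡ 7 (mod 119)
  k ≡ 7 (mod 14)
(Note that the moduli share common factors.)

gcd(1421, 119) = 7 and 7 | (7 − 560), so the pair is consistent; merging gives k ≡ 16191 (mod 24157), where 24157 = lcm(1421, 119).
gcd(24157, 14) = 7 and 7 | (7 − 16191), so the pair is consistent; merging gives k ≡ 16191 (mod 48314), where 48314 = lcm(24157, 14).
The solution is unique modulo lcm(1421, 119, 14) = 48314.

16191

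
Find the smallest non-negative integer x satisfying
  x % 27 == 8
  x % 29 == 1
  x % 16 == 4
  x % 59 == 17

459332

The moduli are pairwise coprime; N = 27·29·16·59 = 739152.
N/27 = 27376; 27376 ≡ 25 (mod 27); 25·13 ≡ 1, so inverse 13.
N/29 = 25488; 25488 ≡ 26 (mod 29); 26·19 ≡ 1, so inverse 19.
N/16 = 46197; 46197 ≡ 5 (mod 16); 5·13 ≡ 1, so inverse 13.
N/59 = 12528; 12528 ≡ 20 (mod 59); 20·3 ≡ 1, so inverse 3.
x ≡ 8·27376·13 + 1·25488·19 + 4·46197·13 + 17·12528·3 = 6372548.
6372548 mod 739152 = 459332.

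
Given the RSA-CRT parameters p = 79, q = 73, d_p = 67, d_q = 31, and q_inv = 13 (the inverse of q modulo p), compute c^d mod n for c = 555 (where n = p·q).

4832

m₁ = c^(d_p) mod p: c ≡ 2 (mod 79), and 2^67 mod 79 = 13.
m₂ = c^(d_q) mod q: c ≡ 44 (mod 73), and 44^31 mod 73 = 14.
h = q_inv·(m₁ − m₂) mod p = 13·(13 − 14) mod 79 = 66.
m = m₂ + h·q = 14 + 66·73 = 4832.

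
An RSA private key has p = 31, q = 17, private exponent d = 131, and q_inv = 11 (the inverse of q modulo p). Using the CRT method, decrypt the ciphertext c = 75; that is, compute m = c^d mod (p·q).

d_p = d mod (p−1) = 131 mod 30 = 11; d_q = d mod (q−1) = 3.
m₁ = c^(d_p) mod p: c ≡ 13 (mod 31), and 13^11 mod 31 = 3.
m₂ = c^(d_q) mod q: c ≡ 7 (mod 17), and 7^3 mod 17 = 3.
h = q_inv·(m₁ − m₂) mod p = 11·(3 − 3) mod 31 = 0.
m = m₂ + h·q = 3 + 0·17 = 3.

3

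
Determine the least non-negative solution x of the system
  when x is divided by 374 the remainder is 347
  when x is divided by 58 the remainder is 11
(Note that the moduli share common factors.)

9697

gcd(374, 58) = 2 and 2 | (11 − 347), so the pair is consistent; merging gives x ≡ 9697 (mod 10846), where 10846 = lcm(374, 58).
The solution is unique modulo lcm(374, 58) = 10846.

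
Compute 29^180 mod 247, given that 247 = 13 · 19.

1

Mod 13: 29 ≡ 3; since 12 | 180, by Fermat 3^180 ≡ 1 (mod 13).
Mod 19: 29 ≡ 10; since 18 | 180, by Fermat 10^180 ≡ 1 (mod 19).
Combine by CRT: x ≡ 1 (mod 13), x ≡ 1 (mod 19) ⇒ x ≡ 1 (mod 247).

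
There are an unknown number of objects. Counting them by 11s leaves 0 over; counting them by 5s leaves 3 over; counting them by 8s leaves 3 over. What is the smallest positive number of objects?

The moduli are pairwise coprime; M = 11·5·8 = 440.
M/11 = 40; 40 ≡ 7 (mod 11); 7·8 ≡ 1, so inverse 8.
M/5 = 88; 88 ≡ 3 (mod 5); 3·2 ≡ 1, so inverse 2.
M/8 = 55; 55 ≡ 7 (mod 8); 7·7 ≡ 1, so inverse 7.
N ≡ 0·40·8 + 3·88·2 + 3·55·7 = 1683.
1683 mod 440 = 363.

363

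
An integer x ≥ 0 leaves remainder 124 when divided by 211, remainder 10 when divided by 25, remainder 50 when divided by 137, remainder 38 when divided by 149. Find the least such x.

20841860

From x ≡ 124 (mod 211) write x = 124 + 211t. Substituting into x ≡ 10 (mod 25) gives 211t ≡ 11 (mod 25), and since 11⁻¹ ≡ 16 (mod 25), t ≡ 1. Hence x ≡ 124 + 211·1 = 335 (mod 5275).
From x ≡ 335 (mod 5275) write x = 335 + 5275t. Substituting into x ≡ 50 (mod 137) gives 5275t ≡ 126 (mod 137), and since 69⁻¹ ≡ 2 (mod 137), t ≡ 115. Hence x ≡ 335 + 5275·115 = 606960 (mod 722675).
From x ≡ 606960 (mod 722675) write x = 606960 + 722675t. Substituting into x ≡ 38 (mod 149) gives 722675t ≡ 104 (mod 149), and since 25⁻¹ ≡ 6 (mod 149), t ≡ 28. Hence x ≡ 606960 + 722675·28 = 20841860 (mod 107678575).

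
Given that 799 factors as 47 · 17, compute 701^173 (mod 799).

327

Mod 47: 701 ≡ 43; by Fermat, exponent reduces to 173 mod 46 = 35; 43^35 ≡ 45 (mod 47).
Mod 17: 701 ≡ 4; by Fermat, exponent reduces to 173 mod 16 = 13; 4^13 ≡ 4 (mod 17).
Combine by CRT: x ≡ 45 (mod 47), x ≡ 4 (mod 17) ⇒ x ≡ 327 (mod 799).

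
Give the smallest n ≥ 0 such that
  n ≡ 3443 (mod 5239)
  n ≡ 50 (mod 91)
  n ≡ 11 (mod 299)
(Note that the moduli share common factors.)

gcd(5239, 91) = 13 and 13 | (50 − 3443), so the pair is consistent; merging gives n ≡ 19160 (mod 36673), where 36673 = lcm(5239, 91).
gcd(36673, 299) = 13 and 13 | (11 − 19160), so the pair is consistent; merging gives n ≡ 129179 (mod 843479), where 843479 = lcm(36673, 299).
The solution is unique modulo lcm(5239, 91, 299) = 843479.

129179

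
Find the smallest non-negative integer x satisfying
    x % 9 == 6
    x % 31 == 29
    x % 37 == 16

Combine the congruences pairwise.
From x ≡ 6 (mod 9) write x = 6 + 9t. Substituting into x ≡ 29 (mod 31) gives 9t ≡ 23 (mod 31), and since 9⁻¹ ≡ 7 (mod 31), t ≡ 6. Hence x ≡ 6 + 9·6 = 60 (mod 279).
From x ≡ 60 (mod 279) write x = 60 + 279t. Substituting into x ≡ 16 (mod 37) gives 279t ≡ 30 (mod 37), and since 20⁻¹ ≡ 13 (mod 37), t ≡ 20. Hence x ≡ 60 + 279·20 = 5640 (mod 10323).

5640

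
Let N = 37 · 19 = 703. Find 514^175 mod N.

552

Mod 37: 514 ≡ 33; by Fermat, exponent reduces to 175 mod 36 = 31; 33^31 ≡ 34 (mod 37).
Mod 19: 514 ≡ 1; by Fermat, exponent reduces to 175 mod 18 = 13; 1^13 ≡ 1 (mod 19).
Combine by CRT: x ≡ 34 (mod 37), x ≡ 1 (mod 19) ⇒ x ≡ 552 (mod 703).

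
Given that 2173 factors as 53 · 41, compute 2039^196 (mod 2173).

Mod 53: 2039 ≡ 25; by Fermat, exponent reduces to 196 mod 52 = 40; 25^40 ≡ 28 (mod 53).
Mod 41: 2039 ≡ 30; by Fermat, exponent reduces to 196 mod 40 = 36; 30^36 ≡ 31 (mod 41).
Combine by CRT: x ≡ 28 (mod 53), x ≡ 31 (mod 41) ⇒ x ≡ 1671 (mod 2173).

1671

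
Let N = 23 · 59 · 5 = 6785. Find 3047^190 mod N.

Mod 23: 3047 ≡ 11; by Fermat, exponent reduces to 190 mod 22 = 14; 11^14 ≡ 3 (mod 23).
Mod 59: 3047 ≡ 38; by Fermat, exponent reduces to 190 mod 58 = 16; 38^16 ≡ 36 (mod 59).
Mod 5: 3047 ≡ 2; by Fermat, exponent reduces to 190 mod 4 = 2; 2^2 ≡ 4 (mod 5).
Combine by CRT: x ≡ 3 (mod 23), x ≡ 36 (mod 59), x ≡ 4 (mod 5) ⇒ x ≡ 2809 (mod 6785).

2809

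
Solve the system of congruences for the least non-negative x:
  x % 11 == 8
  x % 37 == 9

Combine the congruences pairwise.
From x ≡ 8 (mod 11) write x = 8 + 11t. Substituting into x ≡ 9 (mod 37) gives 11t ≡ 1 (mod 37), and since 11⁻¹ ≡ 27 (mod 37), t ≡ 27. Hence x ≡ 8 + 11·27 = 305 (mod 407).

305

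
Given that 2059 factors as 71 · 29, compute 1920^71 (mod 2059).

1920

Mod 71: 1920 ≡ 3; by Fermat, exponent reduces to 71 mod 70 = 1; 3^1 ≡ 3 (mod 71).
Mod 29: 1920 ≡ 6; by Fermat, exponent reduces to 71 mod 28 = 15; 6^15 ≡ 6 (mod 29).
Combine by CRT: x ≡ 3 (mod 71), x ≡ 6 (mod 29) ⇒ x ≡ 1920 (mod 2059).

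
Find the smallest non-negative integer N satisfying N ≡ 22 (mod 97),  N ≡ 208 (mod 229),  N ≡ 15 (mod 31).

From N ≡ 22 (mod 97) write N = 22 + 97t. Substituting into N ≡ 208 (mod 229) gives 97t ≡ 186 (mod 229), and since 97⁻¹ ≡ 85 (mod 229), t ≡ 9. Hence N ≡ 22 + 97·9 = 895 (mod 22213).
From N ≡ 895 (mod 22213) write N = 895 + 22213t. Substituting into N ≡ 15 (mod 31) gives 22213t ≡ 19 (mod 31), and since 17⁻¹ ≡ 11 (mod 31), t ≡ 23. Hence N ≡ 895 + 22213·23 = 511794 (mod 688603).

511794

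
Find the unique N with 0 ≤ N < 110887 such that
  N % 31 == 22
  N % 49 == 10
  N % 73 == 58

The moduli are pairwise coprime; M = 31·49·73 = 110887.
M/31 = 3577; 3577 ≡ 12 (mod 31); 12·13 ≡ 1, so inverse 13.
M/49 = 2263; 2263 ≡ 9 (mod 49); 9·11 ≡ 1, so inverse 11.
M/73 = 1519; 1519 ≡ 59 (mod 73); 59·26 ≡ 1, so inverse 26.
N ≡ 22·3577·13 + 10·2263·11 + 58·1519·26 = 3562604.
3562604 mod 110887 = 14220.

14220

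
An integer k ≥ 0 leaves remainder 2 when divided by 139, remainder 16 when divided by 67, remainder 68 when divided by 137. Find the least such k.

918653

The moduli are pairwise coprime; N = 139·67·137 = 1275881.
N/139 = 9179; 9179 ≡ 5 (mod 139); 5·28 ≡ 1, so inverse 28.
N/67 = 19043; 19043 ≡ 15 (mod 67); 15·9 ≡ 1, so inverse 9.
N/137 = 9313; 9313 ≡ 134 (mod 137); 134·91 ≡ 1, so inverse 91.
k ≡ 2·9179·28 + 16·19043·9 + 68·9313·91 = 60885060.
60885060 mod 1275881 = 918653.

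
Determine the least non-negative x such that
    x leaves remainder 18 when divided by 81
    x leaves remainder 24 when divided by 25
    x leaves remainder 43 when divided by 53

The moduli are pairwise coprime; N = 81·25·53 = 107325.
N/81 = 1325; 1325 ≡ 29 (mod 81); 29·14 ≡ 1, so inverse 14.
N/25 = 4293; 4293 ≡ 18 (mod 25); 18·7 ≡ 1, so inverse 7.
N/53 = 2025; 2025 ≡ 11 (mod 53); 11·29 ≡ 1, so inverse 29.
x ≡ 18·1325·14 + 24·4293·7 + 43·2025·29 = 3580299.
3580299 mod 107325 = 38574.

38574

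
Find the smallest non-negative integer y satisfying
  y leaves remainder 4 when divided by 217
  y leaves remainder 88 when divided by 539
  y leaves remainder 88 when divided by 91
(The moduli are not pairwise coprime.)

63151

gcd(217, 539) = 7 and 7 | (88 − 4), so the pair is consistent; merging gives y ≡ 13024 (mod 16709), where 16709 = lcm(217, 539).
gcd(16709, 91) = 7 and 7 | (88 − 13024), so the pair is consistent; merging gives y ≡ 63151 (mod 217217), where 217217 = lcm(16709, 91).
The solution is unique modulo lcm(217, 539, 91) = 217217.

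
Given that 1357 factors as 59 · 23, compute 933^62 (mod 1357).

9

Mod 59: 933 ≡ 48; by Fermat, exponent reduces to 62 mod 58 = 4; 48^4 ≡ 9 (mod 59).
Mod 23: 933 ≡ 13; by Fermat, exponent reduces to 62 mod 22 = 18; 13^18 ≡ 9 (mod 23).
Combine by CRT: x ≡ 9 (mod 59), x ≡ 9 (mod 23) ⇒ x ≡ 9 (mod 1357).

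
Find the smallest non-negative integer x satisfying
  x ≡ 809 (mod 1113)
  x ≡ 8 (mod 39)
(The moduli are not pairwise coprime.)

14165

Combine the congruences pairwise.
gcd(1113, 39) = 3 and 3 | (8 − 809), so the pair is consistent; merging gives x ≡ 14165 (mod 14469), where 14469 = lcm(1113, 39).
The solution is unique modulo lcm(1113, 39) = 14469.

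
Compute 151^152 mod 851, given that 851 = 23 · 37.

49

Mod 23: 151 ≡ 13; by Fermat, exponent reduces to 152 mod 22 = 20; 13^20 ≡ 3 (mod 23).
Mod 37: 151 ≡ 3; by Fermat, exponent reduces to 152 mod 36 = 8; 3^8 ≡ 12 (mod 37).
Combine by CRT: x ≡ 3 (mod 23), x ≡ 12 (mod 37) ⇒ x ≡ 49 (mod 851).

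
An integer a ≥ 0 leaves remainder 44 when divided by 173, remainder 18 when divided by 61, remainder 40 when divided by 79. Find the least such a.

The moduli are pairwise coprime; N = 173·61·79 = 833687.
N/173 = 4819; 4819 ≡ 148 (mod 173); 148·83 ≡ 1, so inverse 83.
N/61 = 13667; 13667 ≡ 3 (mod 61); 3·41 ≡ 1, so inverse 41.
N/79 = 10553; 10553 ≡ 46 (mod 79); 46·67 ≡ 1, so inverse 67.
a ≡ 44·4819·83 + 18·13667·41 + 40·10553·67 = 55967274.
55967274 mod 833687 = 110245.

110245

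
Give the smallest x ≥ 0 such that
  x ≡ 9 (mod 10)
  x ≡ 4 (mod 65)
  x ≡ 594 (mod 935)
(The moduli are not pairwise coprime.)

5269

gcd(10, 65) = 5 and 5 | (4 − 9), so the pair is consistent; merging gives x ≡ 69 (mod 130), where 130 = lcm(10, 65).
gcd(130, 935) = 5 and 5 | (594 − 69), so the pair is consistent; merging gives x ≡ 5269 (mod 24310), where 24310 = lcm(130, 935).
The solution is unique modulo lcm(10, 65, 935) = 24310.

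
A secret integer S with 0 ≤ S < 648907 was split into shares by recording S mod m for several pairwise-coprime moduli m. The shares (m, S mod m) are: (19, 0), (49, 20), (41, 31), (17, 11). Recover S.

The moduli are pairwise coprime; N = 19·49·41·17 = 648907.
N/19 = 34153; 34153 ≡ 10 (mod 19); 10·2 ≡ 1, so inverse 2.
N/49 = 13243; 13243 ≡ 13 (mod 49); 13·34 ≡ 1, so inverse 34.
N/41 = 15827; 15827 ≡ 1 (mod 41), inverse 1.
N/17 = 38171; 38171 ≡ 6 (mod 17); 6·3 ≡ 1, so inverse 3.
S ≡ 0·34153·2 + 20·13243·34 + 31·15827·1 + 11·38171·3 = 10755520.
10755520 mod 648907 = 373008.

373008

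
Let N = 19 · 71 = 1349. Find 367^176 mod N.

Mod 19: 367 ≡ 6; by Fermat, exponent reduces to 176 mod 18 = 14; 6^14 ≡ 5 (mod 19).
Mod 71: 367 ≡ 12; by Fermat, exponent reduces to 176 mod 70 = 36; 12^36 ≡ 12 (mod 71).
Combine by CRT: x ≡ 5 (mod 19), x ≡ 12 (mod 71) ⇒ x ≡ 651 (mod 1349).

651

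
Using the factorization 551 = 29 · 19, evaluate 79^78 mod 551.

444

Mod 29: 79 ≡ 21; by Fermat, exponent reduces to 78 mod 28 = 22; 21^22 ≡ 9 (mod 29).
Mod 19: 79 ≡ 3; by Fermat, exponent reduces to 78 mod 18 = 6; 3^6 ≡ 7 (mod 19).
Combine by CRT: x ≡ 9 (mod 29), x ≡ 7 (mod 19) ⇒ x ≡ 444 (mod 551).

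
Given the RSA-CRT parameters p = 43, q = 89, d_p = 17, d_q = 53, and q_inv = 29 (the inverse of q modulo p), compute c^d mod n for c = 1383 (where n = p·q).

m₁ = c^(d_p) mod p: c ≡ 7 (mod 43), and 7^17 mod 43 = 37.
m₂ = c^(d_q) mod q: c ≡ 48 (mod 89), and 48^53 mod 89 = 66.
h = q_inv·(m₁ − m₂) mod p = 29·(37 − 66) mod 43 = 19.
m = m₂ + h·q = 66 + 19·89 = 1757.

1757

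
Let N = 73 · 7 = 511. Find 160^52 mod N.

71

Mod 73: 160 ≡ 14; 14^52 ≡ 71 (mod 73).
Mod 7: 160 ≡ 6; by Fermat, exponent reduces to 52 mod 6 = 4; 6^4 ≡ 1 (mod 7).
Combine by CRT: x ≡ 71 (mod 73), x ≡ 1 (mod 7) ⇒ x ≡ 71 (mod 511).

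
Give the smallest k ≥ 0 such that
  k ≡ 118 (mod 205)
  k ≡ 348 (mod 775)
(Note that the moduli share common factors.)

29023

gcd(205, 775) = 5 and 5 | (348 − 118), so the pair is consistent; merging gives k ≡ 29023 (mod 31775), where 31775 = lcm(205, 775).
The solution is unique modulo lcm(205, 775) = 31775.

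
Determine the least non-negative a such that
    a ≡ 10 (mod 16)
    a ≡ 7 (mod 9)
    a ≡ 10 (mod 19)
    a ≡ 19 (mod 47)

The moduli are pairwise coprime; N = 16·9·19·47 = 128592.
N/16 = 8037; 8037 ≡ 5 (mod 16); 5·13 ≡ 1, so inverse 13.
N/9 = 14288; 14288 ≡ 5 (mod 9); 5·2 ≡ 1, so inverse 2.
N/19 = 6768; 6768 ≡ 4 (mod 19); 4·5 ≡ 1, so inverse 5.
N/47 = 2736; 2736 ≡ 10 (mod 47); 10·33 ≡ 1, so inverse 33.
a ≡ 10·8037·13 + 7·14288·2 + 10·6768·5 + 19·2736·33 = 3298714.
3298714 mod 128592 = 83914.

83914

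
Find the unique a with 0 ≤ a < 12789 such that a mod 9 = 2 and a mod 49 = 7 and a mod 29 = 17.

The moduli are pairwise coprime; N = 9·49·29 = 12789.
N/9 = 1421; 1421 ≡ 8 (mod 9); 8·8 ≡ 1, so inverse 8.
N/49 = 261; 261 ≡ 16 (mod 49); 16·46 ≡ 1, so inverse 46.
N/29 = 441; 441 ≡ 6 (mod 29); 6·5 ≡ 1, so inverse 5.
a ≡ 2·1421·8 + 7·261·46 + 17·441·5 = 144263.
144263 mod 12789 = 3584.

3584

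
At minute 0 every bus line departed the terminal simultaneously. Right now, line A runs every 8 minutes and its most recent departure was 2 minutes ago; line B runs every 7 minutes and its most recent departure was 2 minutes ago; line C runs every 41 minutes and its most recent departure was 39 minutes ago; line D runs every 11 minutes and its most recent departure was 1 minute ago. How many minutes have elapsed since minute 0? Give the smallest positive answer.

6722

From t ≡ 2 (mod 8) write t = 2 + 8s. Substituting into t ≡ 2 (mod 7) gives 8s ≡ 0 (mod 7), and since 1⁻¹ ≡ 1 (mod 7), s ≡ 0. Hence t ≡ 2 + 8·0 = 2 (mod 56).
From t ≡ 2 (mod 56) write t = 2 + 56s. Substituting into t ≡ 39 (mod 41) gives 56s ≡ 37 (mod 41), and since 15⁻¹ ≡ 11 (mod 41), s ≡ 38. Hence t ≡ 2 + 56·38 = 2130 (mod 2296).
From t ≡ 2130 (mod 2296) write t = 2130 + 2296s. Substituting into t ≡ 1 (mod 11) gives 2296s ≡ 5 (mod 11), and since 8⁻¹ ≡ 7 (mod 11), s ≡ 2. Hence t ≡ 2130 + 2296·2 = 6722 (mod 25256).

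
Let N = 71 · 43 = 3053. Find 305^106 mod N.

Mod 71: 305 ≡ 21; by Fermat, exponent reduces to 106 mod 70 = 36; 21^36 ≡ 50 (mod 71).
Mod 43: 305 ≡ 4; by Fermat, exponent reduces to 106 mod 42 = 22; 4^22 ≡ 4 (mod 43).
Combine by CRT: x ≡ 50 (mod 71), x ≡ 4 (mod 43) ⇒ x ≡ 1896 (mod 3053).

1896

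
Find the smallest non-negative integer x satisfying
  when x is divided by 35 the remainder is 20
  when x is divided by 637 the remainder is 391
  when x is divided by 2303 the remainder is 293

gcd(35, 637) = 7 and 7 | (391 − 20), so the pair is consistent; merging gives x ≡ 1665 (mod 3185), where 3185 = lcm(35, 637).
gcd(3185, 2303) = 49 and 49 | (293 − 1665), so the pair is consistent; merging gives x ≡ 113140 (mod 149695), where 149695 = lcm(3185, 2303).
The solution is unique modulo lcm(35, 637, 2303) = 149695.

113140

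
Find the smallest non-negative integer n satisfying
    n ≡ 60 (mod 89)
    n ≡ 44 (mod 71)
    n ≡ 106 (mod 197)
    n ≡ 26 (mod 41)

From n ≡ 60 (mod 89) write n = 60 + 89t. Substituting into n ≡ 44 (mod 71) gives 89t ≡ 55 (mod 71), and since 18⁻¹ ≡ 4 (mod 71), t ≡ 7. Hence n ≡ 60 + 89·7 = 683 (mod 6319).
From n ≡ 683 (mod 6319) write n = 683 + 6319t. Substituting into n ≡ 106 (mod 197) gives 6319t ≡ 14 (mod 197), and since 15⁻¹ ≡ 92 (mod 197), t ≡ 106. Hence n ≡ 683 + 6319·106 = 670497 (mod 1244843).
From n ≡ 670497 (mod 1244843) write n = 670497 + 1244843t. Substituting into n ≡ 26 (mod 41) gives 1244843t ≡ 2 (mod 41), and since 1⁻¹ ≡ 1 (mod 41), t ≡ 2. Hence n ≡ 670497 + 1244843·2 = 3160183 (mod 51038563).

3160183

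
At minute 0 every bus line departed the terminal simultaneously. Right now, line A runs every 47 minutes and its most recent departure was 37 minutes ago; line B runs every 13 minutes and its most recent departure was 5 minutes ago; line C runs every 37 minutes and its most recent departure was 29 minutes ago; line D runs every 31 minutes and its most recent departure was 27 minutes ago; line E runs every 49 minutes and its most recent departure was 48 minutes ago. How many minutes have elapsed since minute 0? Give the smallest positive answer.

5148135

The moduli are pairwise coprime; N = 47·13·37·31·49 = 34340033.
N/47 = 730639; 730639 ≡ 24 (mod 47); 24·2 ≡ 1, so inverse 2.
N/13 = 2641541; 2641541 ≡ 6 (mod 13); 6·11 ≡ 1, so inverse 11.
N/37 = 928109; 928109 ≡ 1 (mod 37), inverse 1.
N/31 = 1107743; 1107743 ≡ 20 (mod 31); 20·14 ≡ 1, so inverse 14.
N/49 = 700817; 700817 ≡ 19 (mod 49); 19·31 ≡ 1, so inverse 31.
t ≡ 37·730639·2 + 5·2641541·11 + 29·928109·1 + 27·1107743·14 + 48·700817·31 = 1687809752.
1687809752 mod 34340033 = 5148135.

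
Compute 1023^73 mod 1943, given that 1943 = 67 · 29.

1837

Mod 67: 1023 ≡ 18; by Fermat, exponent reduces to 73 mod 66 = 7; 18^7 ≡ 28 (mod 67).
Mod 29: 1023 ≡ 8; by Fermat, exponent reduces to 73 mod 28 = 17; 8^17 ≡ 10 (mod 29).
Combine by CRT: x ≡ 28 (mod 67), x ≡ 10 (mod 29) ⇒ x ≡ 1837 (mod 1943).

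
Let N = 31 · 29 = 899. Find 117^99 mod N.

581

Mod 31: 117 ≡ 24; by Fermat, exponent reduces to 99 mod 30 = 9; 24^9 ≡ 23 (mod 31).
Mod 29: 117 ≡ 1; by Fermat, exponent reduces to 99 mod 28 = 15; 1^15 ≡ 1 (mod 29).
Combine by CRT: x ≡ 23 (mod 31), x ≡ 1 (mod 29) ⇒ x ≡ 581 (mod 899).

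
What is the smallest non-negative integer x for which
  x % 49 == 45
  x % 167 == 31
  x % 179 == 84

734163

From x ≡ 45 (mod 49) write x = 45 + 49t. Substituting into x ≡ 31 (mod 167) gives 49t ≡ 153 (mod 167), and since 49⁻¹ ≡ 75 (mod 167), t ≡ 119. Hence x ≡ 45 + 49·119 = 5876 (mod 8183).
From x ≡ 5876 (mod 8183) write x = 5876 + 8183t. Substituting into x ≡ 84 (mod 179) gives 8183t ≡ 115 (mod 179), and since 128⁻¹ ≡ 7 (mod 179), t ≡ 89. Hence x ≡ 5876 + 8183·89 = 734163 (mod 1464757).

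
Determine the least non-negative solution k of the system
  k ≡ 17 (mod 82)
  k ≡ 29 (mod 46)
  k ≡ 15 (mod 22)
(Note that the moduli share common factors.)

13875

gcd(82, 46) = 2 and 2 | (29 − 17), so the pair is consistent; merging gives k ≡ 673 (mod 1886), where 1886 = lcm(82, 46).
gcd(1886, 22) = 2 and 2 | (15 − 673), so the pair is consistent; merging gives k ≡ 13875 (mod 20746), where 20746 = lcm(1886, 22).
The solution is unique modulo lcm(82, 46, 22) = 20746.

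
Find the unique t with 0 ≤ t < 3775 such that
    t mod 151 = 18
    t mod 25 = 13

From t ≡ 18 (mod 151) write t = 18 + 151s. Substituting into t ≡ 13 (mod 25) gives 151s ≡ 20 (mod 25), and since 1⁻¹ ≡ 1 (mod 25), s ≡ 20. Hence t ≡ 18 + 151·20 = 3038 (mod 3775).

3038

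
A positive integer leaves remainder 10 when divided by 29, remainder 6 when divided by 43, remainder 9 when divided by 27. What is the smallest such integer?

12132

The moduli are pairwise coprime; N = 29·43·27 = 33669.
N/29 = 1161; 1161 ≡ 1 (mod 29), inverse 1.
N/43 = 783; 783 ≡ 9 (mod 43); 9·24 ≡ 1, so inverse 24.
N/27 = 1247; 1247 ≡ 5 (mod 27); 5·11 ≡ 1, so inverse 11.
x ≡ 10·1161·1 + 6·783·24 + 9·1247·11 = 247815.
247815 mod 33669 = 12132.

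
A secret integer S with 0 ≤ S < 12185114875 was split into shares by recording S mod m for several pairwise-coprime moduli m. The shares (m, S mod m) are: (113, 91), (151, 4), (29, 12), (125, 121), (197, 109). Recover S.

6563527121

The moduli are pairwise coprime; N = 113·151·29·125·197 = 12185114875.
N/113 = 107832875; 107832875 ≡ 26 (mod 113); 26·100 ≡ 1, so inverse 100.
N/151 = 80696125; 80696125 ≡ 64 (mod 151); 64·59 ≡ 1, so inverse 59.
N/29 = 420176375; 420176375 ≡ 15 (mod 29); 15·2 ≡ 1, so inverse 2.
N/125 = 97480919; 97480919 ≡ 44 (mod 125); 44·54 ≡ 1, so inverse 54.
N/197 = 61853375; 61853375 ≡ 103 (mod 197); 103·44 ≡ 1, so inverse 44.
S ≡ 91·107832875·100 + 4·80696125·59 + 12·420176375·2 + 121·97480919·54 + 109·61853375·44 = 1943996792246.
1943996792246 mod 12185114875 = 6563527121.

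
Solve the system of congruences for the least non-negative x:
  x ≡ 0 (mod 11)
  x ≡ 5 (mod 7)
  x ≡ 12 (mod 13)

649

From x ≡ 0 (mod 11) write x = 0 + 11t. Substituting into x ≡ 5 (mod 7) gives 11t ≡ 5 (mod 7), and since 4⁻¹ ≡ 2 (mod 7), t ≡ 3. Hence x ≡ 0 + 11·3 = 33 (mod 77).
From x ≡ 33 (mod 77) write x = 33 + 77t. Substituting into x ≡ 12 (mod 13) gives 77t ≡ 5 (mod 13), and since 12⁻¹ ≡ 12 (mod 13), t ≡ 8. Hence x ≡ 33 + 77·8 = 649 (mod 1001).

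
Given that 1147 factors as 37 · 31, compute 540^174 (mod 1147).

529

Mod 37: 540 ≡ 22; by Fermat, exponent reduces to 174 mod 36 = 30; 22^30 ≡ 11 (mod 37).
Mod 31: 540 ≡ 13; by Fermat, exponent reduces to 174 mod 30 = 24; 13^24 ≡ 2 (mod 31).
Combine by CRT: x ≡ 11 (mod 37), x ≡ 2 (mod 31) ⇒ x ≡ 529 (mod 1147).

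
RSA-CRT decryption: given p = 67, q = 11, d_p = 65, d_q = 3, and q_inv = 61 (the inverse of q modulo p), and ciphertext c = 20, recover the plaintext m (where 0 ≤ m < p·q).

m₁ = c^(d_p) mod p: c ≡ 20 (mod 67), and 20^65 mod 67 = 57.
m₂ = c^(d_q) mod q: c ≡ 9 (mod 11), and 9^3 mod 11 = 3.
h = q_inv·(m₁ − m₂) mod p = 61·(57 − 3) mod 67 = 11.
m = m₂ + h·q = 3 + 11·11 = 124.

124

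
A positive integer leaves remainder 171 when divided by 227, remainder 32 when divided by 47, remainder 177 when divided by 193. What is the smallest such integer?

From t ≡ 171 (mod 227) write t = 171 + 227s. Substituting into t ≡ 32 (mod 47) gives 227s ≡ 2 (mod 47), and since 39⁻¹ ≡ 41 (mod 47), s ≡ 35. Hence t ≡ 171 + 227·35 = 8116 (mod 10669).
From t ≡ 8116 (mod 10669) write t = 8116 + 10669s. Substituting into t ≡ 177 (mod 193) gives 10669s ≡ 167 (mod 193), and since 54⁻¹ ≡ 168 (mod 193), s ≡ 71. Hence t ≡ 8116 + 10669·71 = 765615 (mod 2059117).

765615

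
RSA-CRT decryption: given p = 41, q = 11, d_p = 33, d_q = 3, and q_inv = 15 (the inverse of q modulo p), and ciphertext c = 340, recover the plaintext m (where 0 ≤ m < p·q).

274

m₁ = c^(d_p) mod p: c ≡ 12 (mod 41), and 12^33 mod 41 = 28.
m₂ = c^(d_q) mod q: c ≡ 10 (mod 11), and 10^3 mod 11 = 10.
h = q_inv·(m₁ − m₂) mod p = 15·(28 − 10) mod 41 = 24.
m = m₂ + h·q = 10 + 24·11 = 274.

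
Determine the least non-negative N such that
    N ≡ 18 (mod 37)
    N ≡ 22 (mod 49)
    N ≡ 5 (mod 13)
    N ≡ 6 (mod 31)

From N ≡ 18 (mod 37) write N = 18 + 37t. Substituting into N ≡ 22 (mod 49) gives 37t ≡ 4 (mod 49), and since 37⁻¹ ≡ 4 (mod 49), t ≡ 16. Hence N ≡ 18 + 37·16 = 610 (mod 1813).
From N ≡ 610 (mod 1813) write N = 610 + 1813t. Substituting into N ≡ 5 (mod 13) gives 1813t ≡ 6 (mod 13), and since 6⁻¹ ≡ 11 (mod 13), t ≡ 1. Hence N ≡ 610 + 1813·1 = 2423 (mod 23569).
From N ≡ 2423 (mod 23569) write N = 2423 + 23569t. Substituting into N ≡ 6 (mod 31) gives 23569t ≡ 1 (mod 31), and since 9⁻¹ ≡ 7 (mod 31), t ≡ 7. Hence N ≡ 2423 + 23569·7 = 167406 (mod 730639).

167406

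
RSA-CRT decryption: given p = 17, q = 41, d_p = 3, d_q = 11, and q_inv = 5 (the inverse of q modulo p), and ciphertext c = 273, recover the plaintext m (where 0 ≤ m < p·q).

290

m₁ = c^(d_p) mod p: c ≡ 1 (mod 17), and 1^3 mod 17 = 1.
m₂ = c^(d_q) mod q: c ≡ 27 (mod 41), and 27^11 mod 41 = 3.
h = q_inv·(m₁ − m₂) mod p = 5·(1 − 3) mod 17 = 7.
m = m₂ + h·q = 3 + 7·41 = 290.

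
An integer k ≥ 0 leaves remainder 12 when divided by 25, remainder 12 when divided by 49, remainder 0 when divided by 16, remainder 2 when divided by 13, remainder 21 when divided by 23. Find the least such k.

494912

The moduli are pairwise coprime; N = 25·49·16·13·23 = 5860400.
N/25 = 234416; 234416 ≡ 16 (mod 25); 16·11 ≡ 1, so inverse 11.
N/49 = 119600; 119600 ≡ 40 (mod 49); 40·38 ≡ 1, so inverse 38.
N/16 = 366275; 366275 ≡ 3 (mod 16); 3·11 ≡ 1, so inverse 11.
N/13 = 450800; 450800 ≡ 12 (mod 13); 12·12 ≡ 1, so inverse 12.
N/23 = 254800; 254800 ≡ 6 (mod 23); 6·4 ≡ 1, so inverse 4.
k ≡ 12·234416·11 + 12·119600·38 + 0·366275·11 + 2·450800·12 + 21·254800·4 = 117702912.
117702912 mod 5860400 = 494912.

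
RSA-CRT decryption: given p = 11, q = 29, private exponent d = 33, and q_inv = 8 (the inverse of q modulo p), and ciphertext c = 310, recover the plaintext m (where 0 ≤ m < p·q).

d_p = d mod (p−1) = 33 mod 10 = 3; d_q = d mod (q−1) = 5.
m₁ = c^(d_p) mod p: c ≡ 2 (mod 11), and 2^3 mod 11 = 8.
m₂ = c^(d_q) mod q: c ≡ 20 (mod 29), and 20^5 mod 29 = 24.
h = q_inv·(m₁ − m₂) mod p = 8·(8 − 24) mod 11 = 4.
m = m₂ + h·q = 24 + 4·29 = 140.

140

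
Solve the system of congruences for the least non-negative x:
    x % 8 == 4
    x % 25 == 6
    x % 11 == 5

1556

From x ≡ 4 (mod 8) write x = 4 + 8t. Substituting into x ≡ 6 (mod 25) gives 8t ≡ 2 (mod 25), and since 8⁻¹ ≡ 22 (mod 25), t ≡ 19. Hence x ≡ 4 + 8·19 = 156 (mod 200).
From x ≡ 156 (mod 200) write x = 156 + 200t. Substituting into x ≡ 5 (mod 11) gives 200t ≡ 3 (mod 11), and since 2⁻¹ ≡ 6 (mod 11), t ≡ 7. Hence x ≡ 156 + 200·7 = 1556 (mod 2200).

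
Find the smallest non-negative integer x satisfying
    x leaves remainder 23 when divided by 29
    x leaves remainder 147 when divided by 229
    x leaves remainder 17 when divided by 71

45031

The moduli are pairwise coprime; N = 29·229·71 = 471511.
N/29 = 16259; 16259 ≡ 19 (mod 29); 19·26 ≡ 1, so inverse 26.
N/229 = 2059; 2059 ≡ 227 (mod 229); 227·114 ≡ 1, so inverse 114.
N/71 = 6641; 6641 ≡ 38 (mod 71); 38·43 ≡ 1, so inverse 43.
x ≡ 23·16259·26 + 147·2059·114 + 17·6641·43 = 49082175.
49082175 mod 471511 = 45031.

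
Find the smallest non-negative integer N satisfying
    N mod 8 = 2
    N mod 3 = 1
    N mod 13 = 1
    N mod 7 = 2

898

From N ≡ 2 (mod 8) write N = 2 + 8t. Substituting into N ≡ 1 (mod 3) gives 8t ≡ 2 (mod 3), and since 2⁻¹ ≡ 2 (mod 3), t ≡ 1. Hence N ≡ 2 + 8·1 = 10 (mod 24).
From N ≡ 10 (mod 24) write N = 10 + 24t. Substituting into N ≡ 1 (mod 13) gives 24t ≡ 4 (mod 13), and since 11⁻¹ ≡ 6 (mod 13), t ≡ 11. Hence N ≡ 10 + 24·11 = 274 (mod 312).
From N ≡ 274 (mod 312) write N = 274 + 312t. Substituting into N ≡ 2 (mod 7) gives 312t ≡ 1 (mod 7), and since 4⁻¹ ≡ 2 (mod 7), t ≡ 2. Hence N ≡ 274 + 312·2 = 898 (mod 2184).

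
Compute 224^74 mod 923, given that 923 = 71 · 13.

867

Mod 71: 224 ≡ 11; by Fermat, exponent reduces to 74 mod 70 = 4; 11^4 ≡ 15 (mod 71).
Mod 13: 224 ≡ 3; by Fermat, exponent reduces to 74 mod 12 = 2; 3^2 ≡ 9 (mod 13).
Combine by CRT: x ≡ 15 (mod 71), x ≡ 9 (mod 13) ⇒ x ≡ 867 (mod 923).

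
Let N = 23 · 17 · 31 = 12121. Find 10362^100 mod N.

4589

Mod 23: 10362 ≡ 12; by Fermat, exponent reduces to 100 mod 22 = 12; 12^12 ≡ 12 (mod 23).
Mod 17: 10362 ≡ 9; by Fermat, exponent reduces to 100 mod 16 = 4; 9^4 ≡ 16 (mod 17).
Mod 31: 10362 ≡ 8; by Fermat, exponent reduces to 100 mod 30 = 10; 8^10 ≡ 1 (mod 31).
Combine by CRT: x ≡ 12 (mod 23), x ≡ 16 (mod 17), x ≡ 1 (mod 31) ⇒ x ≡ 4589 (mod 12121).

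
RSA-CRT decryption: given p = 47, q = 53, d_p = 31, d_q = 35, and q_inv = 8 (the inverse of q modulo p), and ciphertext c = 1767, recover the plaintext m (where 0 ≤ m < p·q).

m₁ = c^(d_p) mod p: c ≡ 28 (mod 47), and 28^31 mod 47 = 6.
m₂ = c^(d_q) mod q: c ≡ 18 (mod 53), and 18^35 mod 53 = 45.
h = q_inv·(m₁ − m₂) mod p = 8·(6 − 45) mod 47 = 17.
m = m₂ + h·q = 45 + 17·53 = 946.

946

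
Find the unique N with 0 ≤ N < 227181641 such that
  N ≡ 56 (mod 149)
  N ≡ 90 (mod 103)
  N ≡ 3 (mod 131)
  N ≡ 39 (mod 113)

47828758

From N ≡ 56 (mod 149) write N = 56 + 149t. Substituting into N ≡ 90 (mod 103) gives 149t ≡ 34 (mod 103), and since 46⁻¹ ≡ 56 (mod 103), t ≡ 50. Hence N ≡ 56 + 149·50 = 7506 (mod 15347).
From N ≡ 7506 (mod 15347) write N = 7506 + 15347t. Substituting into N ≡ 3 (mod 131) gives 15347t ≡ 95 (mod 131), and since 20⁻¹ ≡ 59 (mod 131), t ≡ 103. Hence N ≡ 7506 + 15347·103 = 1588247 (mod 2010457).
From N ≡ 1588247 (mod 2010457) write N = 1588247 + 2010457t. Substituting into N ≡ 39 (mod 113) gives 2010457t ≡ 7 (mod 113), and since 74⁻¹ ≡ 84 (mod 113), t ≡ 23. Hence N ≡ 1588247 + 2010457·23 = 47828758 (mod 227181641).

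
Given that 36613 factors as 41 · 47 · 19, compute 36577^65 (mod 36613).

Mod 41: 36577 ≡ 5; by Fermat, exponent reduces to 65 mod 40 = 25; 5^25 ≡ 9 (mod 41).
Mod 47: 36577 ≡ 11; by Fermat, exponent reduces to 65 mod 46 = 19; 11^19 ≡ 45 (mod 47).
Mod 19: 36577 ≡ 2; by Fermat, exponent reduces to 65 mod 18 = 11; 2^11 ≡ 15 (mod 19).
Combine by CRT: x ≡ 9 (mod 41), x ≡ 45 (mod 47), x ≡ 15 (mod 19) ⇒ x ≡ 5544 (mod 36613).

5544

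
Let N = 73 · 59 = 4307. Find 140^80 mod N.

1419

Mod 73: 140 ≡ 67; by Fermat, exponent reduces to 80 mod 72 = 8; 67^8 ≡ 32 (mod 73).
Mod 59: 140 ≡ 22; by Fermat, exponent reduces to 80 mod 58 = 22; 22^22 ≡ 3 (mod 59).
Combine by CRT: x ≡ 32 (mod 73), x ≡ 3 (mod 59) ⇒ x ≡ 1419 (mod 4307).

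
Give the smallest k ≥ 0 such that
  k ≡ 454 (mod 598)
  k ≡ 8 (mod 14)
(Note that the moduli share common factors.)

gcd(598, 14) = 2 and 2 | (8 − 454), so the pair is consistent; merging gives k ≡ 2248 (mod 4186), where 4186 = lcm(598, 14).
The solution is unique modulo lcm(598, 14) = 4186.

2248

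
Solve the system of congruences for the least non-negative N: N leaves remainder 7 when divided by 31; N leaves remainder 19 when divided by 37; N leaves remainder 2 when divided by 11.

From N ≡ 7 (mod 31) write N = 7 + 31t. Substituting into N ≡ 19 (mod 37) gives 31t ≡ 12 (mod 37), and since 31⁻¹ ≡ 6 (mod 37), t ≡ 35. Hence N ≡ 7 + 31·35 = 1092 (mod 1147).
From N ≡ 1092 (mod 1147) write N = 1092 + 1147t. Substituting into N ≡ 2 (mod 11) gives 1147t ≡ 10 (mod 11), and since 3⁻¹ ≡ 4 (mod 11), t ≡ 7. Hence N ≡ 1092 + 1147·7 = 9121 (mod 12617).

9121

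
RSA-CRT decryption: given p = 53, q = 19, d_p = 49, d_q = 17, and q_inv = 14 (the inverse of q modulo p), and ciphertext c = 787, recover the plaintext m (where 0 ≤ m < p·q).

639

m₁ = c^(d_p) mod p: c ≡ 45 (mod 53), and 45^49 mod 53 = 3.
m₂ = c^(d_q) mod q: c ≡ 8 (mod 19), and 8^17 mod 19 = 12.
h = q_inv·(m₁ − m₂) mod p = 14·(3 − 12) mod 53 = 33.
m = m₂ + h·q = 12 + 33·19 = 639.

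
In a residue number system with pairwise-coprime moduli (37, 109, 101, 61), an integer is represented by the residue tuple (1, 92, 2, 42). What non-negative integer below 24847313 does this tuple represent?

2390571

From x ≡ 1 (mod 37) write x = 1 + 37t. Substituting into x ≡ 92 (mod 109) gives 37t ≡ 91 (mod 109), and since 37⁻¹ ≡ 56 (mod 109), t ≡ 82. Hence x ≡ 1 + 37·82 = 3035 (mod 4033).
From x ≡ 3035 (mod 4033) write x = 3035 + 4033t. Substituting into x ≡ 2 (mod 101) gives 4033t ≡ 98 (mod 101), and since 94⁻¹ ≡ 72 (mod 101), t ≡ 87. Hence x ≡ 3035 + 4033·87 = 353906 (mod 407333).
From x ≡ 353906 (mod 407333) write x = 353906 + 407333t. Substituting into x ≡ 42 (mod 61) gives 407333t ≡ 58 (mod 61), and since 36⁻¹ ≡ 39 (mod 61), t ≡ 5. Hence x ≡ 353906 + 407333·5 = 2390571 (mod 24847313).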